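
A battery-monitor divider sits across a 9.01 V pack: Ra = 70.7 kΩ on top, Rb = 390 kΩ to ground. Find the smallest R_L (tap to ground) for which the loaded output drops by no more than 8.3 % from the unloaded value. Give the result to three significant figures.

R_L(min) ≈ 661 kΩ

Output resistance R_th = Ra‖Rb = (70.7 × 390)/460.7 = 59.85 kΩ.
The fractional drop is R_th/(R_th + R_L); requiring this ≤ 0.0830 gives R_L ≥ R_th(1/0.0830 − 1) = 59.85 × 11.05 = 661 kΩ.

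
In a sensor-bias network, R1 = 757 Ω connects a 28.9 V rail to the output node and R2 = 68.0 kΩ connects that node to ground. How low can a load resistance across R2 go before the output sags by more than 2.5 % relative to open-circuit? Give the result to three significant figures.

R_L(min) ≈ 29.2 kΩ

Output resistance R_th = R1‖R2 = (757 × 68000)/68760 = 748.7 Ω.
The fractional drop is R_th/(R_th + R_L); requiring this ≤ 0.0250 gives R_L ≥ R_th(1/0.0250 − 1) = 748.7 × 39.00 = 29.2 kΩ.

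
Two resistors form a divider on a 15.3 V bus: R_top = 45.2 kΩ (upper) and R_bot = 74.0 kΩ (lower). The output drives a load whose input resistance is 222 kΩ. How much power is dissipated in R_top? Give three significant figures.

P ≈ 1.04 mW

Total resistance from the source is R_top + (R_bot‖R_L) = 100.7 kΩ, so I = 15.3/100.7 kΩ = 0.1519 mA.
P = I²·R_top = (0.1519 mA)² × 45.2 kΩ = 1.04 mW.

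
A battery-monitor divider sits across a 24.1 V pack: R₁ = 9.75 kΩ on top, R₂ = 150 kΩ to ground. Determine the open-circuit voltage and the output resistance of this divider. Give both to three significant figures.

V_th is the open-circuit tap voltage: 24.1 × 150/(9.75 + 150) = 22.6 V.
With the supply zeroed, R₁ and R₂ appear in parallel from the tap: R_th = R₁‖R₂ = (9.75 × 150)/159.8 = 9.15 kΩ.

V_th = 22.6 V, R_th = 9.15 kΩ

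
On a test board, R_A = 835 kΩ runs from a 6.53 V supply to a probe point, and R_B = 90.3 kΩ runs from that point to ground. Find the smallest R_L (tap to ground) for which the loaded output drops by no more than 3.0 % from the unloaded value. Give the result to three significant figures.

R_L(min) ≈ 2.63 MΩ

Output resistance R_th = R_A‖R_B = (835 × 90.3)/925.3 = 81.49 kΩ.
The fractional drop is R_th/(R_th + R_L); requiring this ≤ 0.0300 gives R_L ≥ R_th(1/0.0300 − 1) = 81.49 × 32.33 = 2.63 MΩ.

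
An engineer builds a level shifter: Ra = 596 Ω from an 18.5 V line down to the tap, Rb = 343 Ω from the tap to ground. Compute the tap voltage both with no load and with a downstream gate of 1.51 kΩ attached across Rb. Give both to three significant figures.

Unloaded: 6.76 V; loaded: 5.91 V

Open-circuit: V = 18.5 × 343/(596 + 343) = 6.76 V.
With the load, Rb becomes Rb‖R_L = 279.5 Ω, so V = 18.5 × 279.5/875.5 = 5.91 V.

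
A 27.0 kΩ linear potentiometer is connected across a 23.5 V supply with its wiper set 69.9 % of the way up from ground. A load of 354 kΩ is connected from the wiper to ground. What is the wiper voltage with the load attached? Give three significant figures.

V ≈ 16.2 V

The wiper splits the pot into (1−α)R = 8.127 kΩ above and αR = 18.87 kΩ below.
Lower section ‖ load = 17.92 kΩ.
V_wiper = 23.5 × 17.92/(8.127 + 17.92) = 16.2 V.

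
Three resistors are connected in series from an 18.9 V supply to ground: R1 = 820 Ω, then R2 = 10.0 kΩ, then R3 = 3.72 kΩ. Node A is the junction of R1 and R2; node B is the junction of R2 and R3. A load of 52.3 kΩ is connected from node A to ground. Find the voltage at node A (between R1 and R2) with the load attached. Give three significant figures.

V ≈ 17.6 V

Below node A the series string R2+R3 = 13720 Ω sits in parallel with the 52300 Ω load: 10870 Ω.
V_A = 18.9 × 10870/(820 + 10870) = 17.6 V.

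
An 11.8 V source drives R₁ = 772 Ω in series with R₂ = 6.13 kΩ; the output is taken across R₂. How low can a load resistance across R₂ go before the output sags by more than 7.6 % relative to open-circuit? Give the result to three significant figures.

Output resistance R_th = R₁‖R₂ = (772 × 6130)/6902 = 685.7 Ω.
The fractional drop is R_th/(R_th + R_L); requiring this ≤ 0.0760 gives R_L ≥ R_th(1/0.0760 − 1) = 685.7 × 12.16 = 8.34 kΩ.

R_L(min) ≈ 8.34 kΩ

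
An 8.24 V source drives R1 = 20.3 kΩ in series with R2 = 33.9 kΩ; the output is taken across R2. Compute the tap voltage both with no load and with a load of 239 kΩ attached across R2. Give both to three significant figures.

Open-circuit: V = 8.24 × 33.9/(20.3 + 33.9) = 5.15 V.
With the load, R2 becomes R2‖R_L = 29.69 kΩ, so V = 8.24 × 29.69/49.99 = 4.89 V.

Unloaded: 5.15 V; loaded: 4.89 V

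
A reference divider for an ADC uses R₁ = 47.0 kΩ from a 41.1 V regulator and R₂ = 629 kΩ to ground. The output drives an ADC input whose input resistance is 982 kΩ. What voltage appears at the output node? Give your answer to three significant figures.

The load sits in parallel with R₂: R₂‖R_L = (629 × 982) / (629 + 982) = 383.4 kΩ.
V_out = 41.1 × 383.4 / (47.0 + 383.4) = 41.1 × 383.4/430.4 = 36.6 V.
(Unloaded it would have been 38.2 V.)

V_out ≈ 36.6 V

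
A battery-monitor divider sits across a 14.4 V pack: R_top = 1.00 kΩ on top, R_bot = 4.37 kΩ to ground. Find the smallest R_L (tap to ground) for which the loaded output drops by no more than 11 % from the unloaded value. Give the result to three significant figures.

R_L(min) ≈ 6.58 kΩ

Output resistance R_th = R_top‖R_bot = (1000 × 4370)/5370 = 813.8 Ω.
The fractional drop is R_th/(R_th + R_L); requiring this ≤ 0.110 gives R_L ≥ R_th(1/0.110 − 1) = 813.8 × 8.091 = 6.58 kΩ.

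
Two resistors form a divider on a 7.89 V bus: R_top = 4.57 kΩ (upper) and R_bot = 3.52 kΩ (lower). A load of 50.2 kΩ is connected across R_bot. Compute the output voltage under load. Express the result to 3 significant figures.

V_out ≈ 3.30 V

The load sits in parallel with R_bot: R_bot‖R_L = (3.52 × 50.2) / (3.52 + 50.2) = 3.289 kΩ.
V_out = 7.89 × 3.289 / (4.57 + 3.289) = 7.89 × 3.289/7.859 = 3.30 V.
(Unloaded it would have been 3.43 V.)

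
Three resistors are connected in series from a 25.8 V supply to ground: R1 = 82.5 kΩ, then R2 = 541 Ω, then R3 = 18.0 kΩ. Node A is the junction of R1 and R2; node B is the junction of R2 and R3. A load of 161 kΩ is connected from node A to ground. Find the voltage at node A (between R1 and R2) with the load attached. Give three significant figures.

V ≈ 4.33 V

Below node A the series string R2+R3 = 18540 Ω sits in parallel with the 161000 Ω load: 16630 Ω.
V_A = 25.8 × 16630/(82500 + 16630) = 4.33 V.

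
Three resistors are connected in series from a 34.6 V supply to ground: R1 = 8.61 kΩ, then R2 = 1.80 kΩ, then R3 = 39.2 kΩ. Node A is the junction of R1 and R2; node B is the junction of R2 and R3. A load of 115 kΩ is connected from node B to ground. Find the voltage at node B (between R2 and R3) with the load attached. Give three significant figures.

V ≈ 25.5 V

At node B, R3 is in parallel with the load: R3‖R_L = 29.23 kΩ.
Below node A the resistance is R2 + (R3‖R_L) = 31.03 kΩ, so V_A = 34.6 × 31.03/39.64 = 27.09 V.
Then V_B = V_A × (R3‖R_L)/(R2 + R3‖R_L) = 27.09 × 29.23/31.03 = 25.5 V.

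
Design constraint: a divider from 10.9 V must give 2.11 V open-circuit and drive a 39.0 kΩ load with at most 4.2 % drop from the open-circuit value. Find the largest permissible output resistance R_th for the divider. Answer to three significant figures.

R_th ≤ 1.71 kΩ

Loading drop = R_th/(R_th + R_L) ≤ 0.0420, so R_th ≤ R_L · ε/(1−ε) = 39.0 kΩ × 0.0420/0.9580 = 1.71 kΩ.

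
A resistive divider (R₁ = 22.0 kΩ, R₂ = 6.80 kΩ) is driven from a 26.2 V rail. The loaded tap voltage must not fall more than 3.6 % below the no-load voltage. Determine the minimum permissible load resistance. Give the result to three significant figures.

Output resistance R_th = R₁‖R₂ = (22.0 × 6.80)/28.80 = 5.194 kΩ.
The fractional drop is R_th/(R_th + R_L); requiring this ≤ 0.0360 gives R_L ≥ R_th(1/0.0360 − 1) = 5.194 × 26.78 = 139 kΩ.

R_L(min) ≈ 139 kΩ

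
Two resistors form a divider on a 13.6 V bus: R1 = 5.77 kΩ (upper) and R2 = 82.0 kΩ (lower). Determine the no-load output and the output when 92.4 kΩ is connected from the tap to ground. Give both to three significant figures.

Unloaded: 12.7 V; loaded: 12.0 V

Open-circuit: V = 13.6 × 82.0/(5.77 + 82.0) = 12.7 V.
With the load, R2 becomes R2‖R_L = 43.44 kΩ, so V = 13.6 × 43.44/49.21 = 12.0 V.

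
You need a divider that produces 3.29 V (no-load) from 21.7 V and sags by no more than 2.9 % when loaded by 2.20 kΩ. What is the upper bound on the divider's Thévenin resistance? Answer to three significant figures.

Loading drop = R_th/(R_th + R_L) ≤ 0.0290, so R_th ≤ R_L · ε/(1−ε) = 2.20 kΩ × 0.0290/0.9710 = 65.7 Ω.

R_th ≤ 65.7 Ω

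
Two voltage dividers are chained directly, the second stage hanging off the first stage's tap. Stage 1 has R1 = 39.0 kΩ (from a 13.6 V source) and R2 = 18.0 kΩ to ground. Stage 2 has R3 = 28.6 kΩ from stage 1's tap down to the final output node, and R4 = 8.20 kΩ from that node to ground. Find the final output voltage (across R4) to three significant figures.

V_out ≈ 0.717 V

Stage 2 presents R3+R4 = 36.80 kΩ as a load on stage 1's tap.
Stage 1's lower leg becomes R2‖(R3+R4) = 12.09 kΩ, so V_mid = 13.6 × 12.09/51.09 = 3.218 V.
Stage 2 is itself unloaded: V_out = V_mid × R4/(R3+R4) = 3.218 × 8.20/36.80 = 0.717 V.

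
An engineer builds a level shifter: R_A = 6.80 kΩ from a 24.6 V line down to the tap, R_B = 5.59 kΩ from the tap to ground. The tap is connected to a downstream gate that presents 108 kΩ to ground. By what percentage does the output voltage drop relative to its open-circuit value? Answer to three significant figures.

2.76 %

The divider's output (Thévenin) resistance is R_A‖R_B = 3.068 kΩ.
Fractional drop under load = R_th/(R_th + R_L) = 3.068 / (3.068 + 108) = 0.02762.
So the output falls by 2.76 %.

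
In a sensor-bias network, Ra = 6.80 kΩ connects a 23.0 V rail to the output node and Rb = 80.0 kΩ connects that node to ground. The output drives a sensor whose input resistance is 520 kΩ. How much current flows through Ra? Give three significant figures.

I ≈ 0.302 mA

Rb‖R_L = 69.33 kΩ, so the source sees Ra + Rb‖R_L = 76.13 kΩ.
I = 23.0 V / 76.13 kΩ = 0.302 mA.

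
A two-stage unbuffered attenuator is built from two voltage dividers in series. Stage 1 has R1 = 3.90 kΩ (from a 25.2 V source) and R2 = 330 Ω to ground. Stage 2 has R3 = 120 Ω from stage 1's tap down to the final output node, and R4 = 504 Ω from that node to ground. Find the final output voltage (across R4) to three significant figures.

Stage 2 presents R3+R4 = 624.0 Ω as a load on stage 1's tap.
Stage 1's lower leg becomes R2‖(R3+R4) = 215.8 Ω, so V_mid = 25.2 × 215.8/4116 = 1.322 V.
Stage 2 is itself unloaded: V_out = V_mid × R4/(R3+R4) = 1.322 × 504/624.0 = 1.07 V.

V_out ≈ 1.07 V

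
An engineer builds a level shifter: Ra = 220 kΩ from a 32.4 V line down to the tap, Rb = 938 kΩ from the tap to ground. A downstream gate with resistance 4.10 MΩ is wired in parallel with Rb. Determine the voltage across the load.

The load sits in parallel with Rb: Rb‖R_L = (938 × 4100) / (938 + 4100) = 763.4 kΩ.
V_out = 32.4 × 763.4 / (220 + 763.4) = 32.4 × 763.4/983.4 = 25.2 V.

V_out ≈ 25.2 V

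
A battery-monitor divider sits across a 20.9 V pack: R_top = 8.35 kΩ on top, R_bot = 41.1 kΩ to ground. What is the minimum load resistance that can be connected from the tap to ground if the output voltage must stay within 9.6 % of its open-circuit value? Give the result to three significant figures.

Output resistance R_th = R_top‖R_bot = (8.35 × 41.1)/49.45 = 6.940 kΩ.
The fractional drop is R_th/(R_th + R_L); requiring this ≤ 0.0960 gives R_L ≥ R_th(1/0.0960 − 1) = 6.940 × 9.417 = 65.4 kΩ.

R_L(min) ≈ 65.4 kΩ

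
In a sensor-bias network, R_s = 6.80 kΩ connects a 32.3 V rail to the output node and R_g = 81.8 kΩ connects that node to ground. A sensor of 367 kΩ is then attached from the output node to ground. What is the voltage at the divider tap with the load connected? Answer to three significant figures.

V_out ≈ 29.3 V

The load sits in parallel with R_g: R_g‖R_L = (81.8 × 367) / (81.8 + 367) = 66.89 kΩ.
V_out = 32.3 × 66.89 / (6.80 + 66.89) = 32.3 × 66.89/73.69 = 29.3 V.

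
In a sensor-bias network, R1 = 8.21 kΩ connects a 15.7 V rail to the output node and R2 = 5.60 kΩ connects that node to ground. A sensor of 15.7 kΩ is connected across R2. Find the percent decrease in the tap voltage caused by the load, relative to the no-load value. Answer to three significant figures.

The divider's output (Thévenin) resistance is R1‖R2 = 3.329 kΩ.
Fractional drop under load = R_th/(R_th + R_L) = 3.329 / (3.329 + 15.7) = 0.1750.
So the output falls by 17.5 %.

17.5 %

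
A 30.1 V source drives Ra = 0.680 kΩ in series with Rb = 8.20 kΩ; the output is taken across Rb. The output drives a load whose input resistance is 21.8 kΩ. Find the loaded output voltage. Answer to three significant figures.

V_out ≈ 27.0 V

The load sits in parallel with Rb: Rb‖R_L = (8200 × 21800) / (8200 + 21800) = 5959 Ω.
V_out = 30.1 × 5959 / (680 + 5959) = 30.1 × 5959/6639 = 27.0 V.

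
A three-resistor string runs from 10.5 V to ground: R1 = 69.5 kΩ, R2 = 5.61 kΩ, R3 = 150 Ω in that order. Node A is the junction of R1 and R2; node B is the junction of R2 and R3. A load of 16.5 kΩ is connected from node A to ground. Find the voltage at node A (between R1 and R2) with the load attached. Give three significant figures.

V ≈ 0.608 V

Below node A the series string R2+R3 = 5760 Ω sits in parallel with the 16500 Ω load: 4270 Ω.
V_A = 10.5 × 4270/(69500 + 4270) = 0.608 V.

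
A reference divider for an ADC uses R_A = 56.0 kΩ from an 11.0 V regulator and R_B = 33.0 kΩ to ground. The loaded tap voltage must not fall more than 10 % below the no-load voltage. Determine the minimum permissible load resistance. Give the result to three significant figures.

Output resistance R_th = R_A‖R_B = (56.0 × 33.0)/89.00 = 20.76 kΩ.
The fractional drop is R_th/(R_th + R_L); requiring this ≤ 0.100 gives R_L ≥ R_th(1/0.100 − 1) = 20.76 × 9.000 = 187 kΩ.

R_L(min) ≈ 187 kΩ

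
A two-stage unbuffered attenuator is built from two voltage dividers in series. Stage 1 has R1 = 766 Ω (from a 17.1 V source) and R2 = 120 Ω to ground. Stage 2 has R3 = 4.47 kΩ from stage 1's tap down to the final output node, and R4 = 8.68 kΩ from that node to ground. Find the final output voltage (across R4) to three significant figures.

Stage 2 presents R3+R4 = 13150 Ω as a load on stage 1's tap.
Stage 1's lower leg becomes R2‖(R3+R4) = 118.9 Ω, so V_mid = 17.1 × 118.9/884.9 = 2.298 V.
Stage 2 is itself unloaded: V_out = V_mid × R4/(R3+R4) = 2.298 × 8680/13150 = 1.52 V.

V_out ≈ 1.52 V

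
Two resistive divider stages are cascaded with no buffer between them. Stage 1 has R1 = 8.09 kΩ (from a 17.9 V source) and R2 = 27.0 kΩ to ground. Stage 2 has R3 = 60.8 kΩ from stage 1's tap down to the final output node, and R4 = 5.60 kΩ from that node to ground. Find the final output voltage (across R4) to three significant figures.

V_out ≈ 1.06 V

Stage 2 presents R3+R4 = 66.40 kΩ as a load on stage 1's tap.
Stage 1's lower leg becomes R2‖(R3+R4) = 19.19 kΩ, so V_mid = 17.9 × 19.19/27.28 = 12.59 V.
Stage 2 is itself unloaded: V_out = V_mid × R4/(R3+R4) = 12.59 × 5.60/66.40 = 1.06 V.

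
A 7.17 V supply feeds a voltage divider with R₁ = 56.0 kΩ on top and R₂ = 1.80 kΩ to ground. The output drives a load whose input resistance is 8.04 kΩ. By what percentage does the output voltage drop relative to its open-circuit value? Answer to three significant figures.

17.8 %

The divider's output (Thévenin) resistance is R₁‖R₂ = 1.744 kΩ.
Fractional drop under load = R_th/(R_th + R_L) = 1.744 / (1.744 + 8.04) = 0.1782.
So the output falls by 17.8 %.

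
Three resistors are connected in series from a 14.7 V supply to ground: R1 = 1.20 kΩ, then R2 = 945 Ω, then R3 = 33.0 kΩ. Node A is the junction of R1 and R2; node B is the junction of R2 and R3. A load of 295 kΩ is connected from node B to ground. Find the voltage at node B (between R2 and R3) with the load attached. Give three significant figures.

V ≈ 13.7 V

At node B, R3 is in parallel with the load: R3‖R_L = 29680 Ω.
Below node A the resistance is R2 + (R3‖R_L) = 30620 Ω, so V_A = 14.7 × 30620/31820 = 14.15 V.
Then V_B = V_A × (R3‖R_L)/(R2 + R3‖R_L) = 14.15 × 29680/30620 = 13.7 V.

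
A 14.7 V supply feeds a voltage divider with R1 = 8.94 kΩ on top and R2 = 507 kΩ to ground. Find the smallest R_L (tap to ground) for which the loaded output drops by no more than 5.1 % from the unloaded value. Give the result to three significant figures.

R_L(min) ≈ 163 kΩ

Output resistance R_th = R1‖R2 = (8.94 × 507)/515.9 = 8.785 kΩ.
The fractional drop is R_th/(R_th + R_L); requiring this ≤ 0.0510 gives R_L ≥ R_th(1/0.0510 − 1) = 8.785 × 18.61 = 163 kΩ.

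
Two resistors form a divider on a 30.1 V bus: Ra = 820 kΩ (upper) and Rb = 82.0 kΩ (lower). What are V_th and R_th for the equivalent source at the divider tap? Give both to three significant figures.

V_th = 2.74 V, R_th = 74.5 kΩ

V_th is the open-circuit tap voltage: 30.1 × 82.0/(820 + 82.0) = 2.74 V.
With the supply zeroed, Ra and Rb appear in parallel from the tap: R_th = Ra‖Rb = (820 × 82.0)/902.0 = 74.5 kΩ.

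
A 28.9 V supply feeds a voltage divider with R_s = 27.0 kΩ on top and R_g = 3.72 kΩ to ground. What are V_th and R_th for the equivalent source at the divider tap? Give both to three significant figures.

V_th = 3.50 V, R_th = 3.27 kΩ

V_th is the open-circuit tap voltage: 28.9 × 3.72/(27.0 + 3.72) = 3.50 V.
With the supply zeroed, R_s and R_g appear in parallel from the tap: R_th = R_s‖R_g = (27.0 × 3.72)/30.72 = 3.27 kΩ.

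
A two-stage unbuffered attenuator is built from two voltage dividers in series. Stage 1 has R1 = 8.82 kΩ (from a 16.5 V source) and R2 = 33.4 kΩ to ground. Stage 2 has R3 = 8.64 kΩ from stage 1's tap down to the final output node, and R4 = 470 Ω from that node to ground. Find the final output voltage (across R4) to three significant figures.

Stage 2 presents R3+R4 = 9110 Ω as a load on stage 1's tap.
Stage 1's lower leg becomes R2‖(R3+R4) = 7158 Ω, so V_mid = 16.5 × 7158/15980 = 7.392 V.
Stage 2 is itself unloaded: V_out = V_mid × R4/(R3+R4) = 7.392 × 470/9110 = 0.381 V.

V_out ≈ 0.381 V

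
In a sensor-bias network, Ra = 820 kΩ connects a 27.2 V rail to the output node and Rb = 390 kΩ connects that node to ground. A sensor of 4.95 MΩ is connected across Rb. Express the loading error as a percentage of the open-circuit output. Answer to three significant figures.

The divider's output (Thévenin) resistance is Ra‖Rb = 264.3 kΩ.
Fractional drop under load = R_th/(R_th + R_L) = 264.3 / (264.3 + 4950) = 0.05069.
So the output falls by 5.07 %.

5.07 %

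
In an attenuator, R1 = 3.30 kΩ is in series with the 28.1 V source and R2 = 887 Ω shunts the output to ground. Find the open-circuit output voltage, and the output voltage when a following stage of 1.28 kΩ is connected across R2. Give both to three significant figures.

Unloaded: 5.95 V; loaded: 3.85 V

Open-circuit: V = 28.1 × 887/(3300 + 887) = 5.95 V.
With the load, R2 becomes R2‖R_L = 523.9 Ω, so V = 28.1 × 523.9/3824 = 3.85 V.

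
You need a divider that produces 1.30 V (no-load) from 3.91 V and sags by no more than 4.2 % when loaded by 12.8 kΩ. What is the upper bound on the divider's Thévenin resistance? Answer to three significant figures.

Loading drop = R_th/(R_th + R_L) ≤ 0.0420, so R_th ≤ R_L · ε/(1−ε) = 12.8 kΩ × 0.0420/0.9580 = 561 Ω.

R_th ≤ 561 Ω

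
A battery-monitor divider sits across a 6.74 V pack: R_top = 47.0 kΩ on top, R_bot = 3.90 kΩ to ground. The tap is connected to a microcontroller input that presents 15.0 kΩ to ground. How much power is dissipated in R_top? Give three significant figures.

P ≈ 0.851 mW

Total resistance from the source is R_top + (R_bot‖R_L) = 50.10 kΩ, so I = 6.74/50.10 kΩ = 0.1345 mA.
P = I²·R_top = (0.1345 mA)² × 47.0 kΩ = 0.851 mW.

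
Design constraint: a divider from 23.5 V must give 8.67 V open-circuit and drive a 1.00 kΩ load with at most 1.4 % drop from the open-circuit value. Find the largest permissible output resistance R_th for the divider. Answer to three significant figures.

R_th ≤ 14.2 Ω

Loading drop = R_th/(R_th + R_L) ≤ 0.0140, so R_th ≤ R_L · ε/(1−ε) = 1.00 kΩ × 0.0140/0.9860 = 14.2 Ω.
(Any R1, R2 with R2/(R1+R2) = 0.369 and R1‖R2 ≤ 14.2 Ω will meet the spec.)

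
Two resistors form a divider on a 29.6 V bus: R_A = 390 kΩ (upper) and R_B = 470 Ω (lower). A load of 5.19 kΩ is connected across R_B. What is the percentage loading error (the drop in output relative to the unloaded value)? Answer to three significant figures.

8.29 %

The divider's output (Thévenin) resistance is R_A‖R_B = 469.4 Ω.
Fractional drop under load = R_th/(R_th + R_L) = 469.4 / (469.4 + 5190) = 0.08295.
So the output falls by 8.29 %.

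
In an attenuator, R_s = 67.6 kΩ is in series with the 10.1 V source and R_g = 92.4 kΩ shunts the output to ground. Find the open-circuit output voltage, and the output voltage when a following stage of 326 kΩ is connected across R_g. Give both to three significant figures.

Open-circuit: V = 10.1 × 92.4/(67.6 + 92.4) = 5.83 V.
With the load, R_g becomes R_g‖R_L = 71.99 kΩ, so V = 10.1 × 71.99/139.6 = 5.21 V.

Unloaded: 5.83 V; loaded: 5.21 V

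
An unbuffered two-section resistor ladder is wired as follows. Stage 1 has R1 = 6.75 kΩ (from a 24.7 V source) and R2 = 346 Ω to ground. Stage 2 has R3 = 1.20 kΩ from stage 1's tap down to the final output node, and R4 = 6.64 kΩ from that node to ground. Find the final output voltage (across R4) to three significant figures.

V_out ≈ 0.979 V

Stage 2 presents R3+R4 = 7840 Ω as a load on stage 1's tap.
Stage 1's lower leg becomes R2‖(R3+R4) = 331.4 Ω, so V_mid = 24.7 × 331.4/7081 = 1.156 V.
Stage 2 is itself unloaded: V_out = V_mid × R4/(R3+R4) = 1.156 × 6640/7840 = 0.979 V.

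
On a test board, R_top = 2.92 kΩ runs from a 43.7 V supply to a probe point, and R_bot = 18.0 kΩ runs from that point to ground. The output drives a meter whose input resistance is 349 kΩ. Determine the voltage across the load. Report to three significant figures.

V_out ≈ 37.3 V

The load sits in parallel with R_bot: R_bot‖R_L = (18.0 × 349) / (18.0 + 349) = 17.12 kΩ.
V_out = 43.7 × 17.12 / (2.92 + 17.12) = 43.7 × 17.12/20.04 = 37.3 V.
(Unloaded it would have been 37.6 V.)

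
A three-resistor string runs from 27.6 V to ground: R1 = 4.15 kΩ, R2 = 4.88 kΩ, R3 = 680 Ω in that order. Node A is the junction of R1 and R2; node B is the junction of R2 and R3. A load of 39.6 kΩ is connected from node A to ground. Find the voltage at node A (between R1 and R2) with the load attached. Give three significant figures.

Below node A the series string R2+R3 = 5560 Ω sits in parallel with the 39600 Ω load: 4875 Ω.
V_A = 27.6 × 4875/(4150 + 4875) = 14.9 V.

V ≈ 14.9 V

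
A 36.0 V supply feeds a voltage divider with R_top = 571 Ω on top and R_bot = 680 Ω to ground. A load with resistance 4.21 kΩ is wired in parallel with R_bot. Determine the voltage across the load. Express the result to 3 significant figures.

V_out ≈ 18.2 V

The load sits in parallel with R_bot: R_bot‖R_L = (680 × 4210) / (680 + 4210) = 585.4 Ω.
V_out = 36.0 × 585.4 / (571 + 585.4) = 36.0 × 585.4/1156 = 18.2 V.
(Unloaded it would have been 19.6 V.)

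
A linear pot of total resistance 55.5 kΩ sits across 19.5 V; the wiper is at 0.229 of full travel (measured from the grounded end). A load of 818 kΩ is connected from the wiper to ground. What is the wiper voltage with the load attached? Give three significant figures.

V ≈ 4.41 V

The wiper splits the pot into (1−α)R = 42.79 kΩ above and αR = 12.71 kΩ below.
Lower section ‖ load = 12.52 kΩ.
V_wiper = 19.5 × 12.52/(42.79 + 12.52) = 4.41 V.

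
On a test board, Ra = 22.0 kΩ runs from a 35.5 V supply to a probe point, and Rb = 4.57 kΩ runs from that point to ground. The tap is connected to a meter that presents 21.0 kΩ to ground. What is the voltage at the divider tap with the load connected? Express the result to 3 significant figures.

V_out ≈ 5.17 V

The load sits in parallel with Rb: Rb‖R_L = (4.57 × 21.0) / (4.57 + 21.0) = 3.753 kΩ.
V_out = 35.5 × 3.753 / (22.0 + 3.753) = 35.5 × 3.753/25.75 = 5.17 V.
(Unloaded it would have been 6.11 V.)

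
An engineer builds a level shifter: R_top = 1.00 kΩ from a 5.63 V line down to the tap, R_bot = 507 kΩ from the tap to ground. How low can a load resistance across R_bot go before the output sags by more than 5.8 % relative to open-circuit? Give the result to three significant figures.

R_L(min) ≈ 16.2 kΩ

Output resistance R_th = R_top‖R_bot = (1000 × 507000)/508000 = 998.0 Ω.
The fractional drop is R_th/(R_th + R_L); requiring this ≤ 0.0580 gives R_L ≥ R_th(1/0.0580 − 1) = 998.0 × 16.24 = 16.2 kΩ.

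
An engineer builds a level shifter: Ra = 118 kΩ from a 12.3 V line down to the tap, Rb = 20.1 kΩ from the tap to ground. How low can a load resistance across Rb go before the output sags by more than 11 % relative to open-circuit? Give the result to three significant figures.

Output resistance R_th = Ra‖Rb = (118 × 20.1)/138.1 = 17.17 kΩ.
The fractional drop is R_th/(R_th + R_L); requiring this ≤ 0.110 gives R_L ≥ R_th(1/0.110 − 1) = 17.17 × 8.091 = 139 kΩ.

R_L(min) ≈ 139 kΩ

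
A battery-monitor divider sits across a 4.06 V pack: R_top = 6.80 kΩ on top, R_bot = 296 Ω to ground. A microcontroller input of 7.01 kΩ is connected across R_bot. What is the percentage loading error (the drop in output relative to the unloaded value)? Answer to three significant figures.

3.89 %

The divider's output (Thévenin) resistance is R_top‖R_bot = 283.7 Ω.
Fractional drop under load = R_th/(R_th + R_L) = 283.7 / (283.7 + 7010) = 0.03889.
So the output falls by 3.89 %.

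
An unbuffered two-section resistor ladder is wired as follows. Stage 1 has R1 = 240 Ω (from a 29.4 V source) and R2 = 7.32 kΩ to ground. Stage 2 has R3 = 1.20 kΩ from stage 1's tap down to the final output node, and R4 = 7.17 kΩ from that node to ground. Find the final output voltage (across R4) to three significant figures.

V_out ≈ 23.7 V

Stage 2 presents R3+R4 = 8370 Ω as a load on stage 1's tap.
Stage 1's lower leg becomes R2‖(R3+R4) = 3905 Ω, so V_mid = 29.4 × 3905/4145 = 27.70 V.
Stage 2 is itself unloaded: V_out = V_mid × R4/(R3+R4) = 27.70 × 7170/8370 = 23.7 V.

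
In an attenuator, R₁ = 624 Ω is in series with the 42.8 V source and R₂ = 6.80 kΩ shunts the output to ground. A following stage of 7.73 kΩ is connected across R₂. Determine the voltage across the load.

The load sits in parallel with R₂: R₂‖R_L = (6800 × 7730) / (6800 + 7730) = 3618 Ω.
V_out = 42.8 × 3618 / (624 + 3618) = 42.8 × 3618/4242 = 36.5 V.

V_out ≈ 36.5 V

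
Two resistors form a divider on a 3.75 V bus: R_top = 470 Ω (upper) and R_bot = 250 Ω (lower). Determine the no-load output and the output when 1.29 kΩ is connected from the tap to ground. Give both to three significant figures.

Unloaded: 1.30 V; loaded: 1.16 V

Open-circuit: V = 3.75 × 250/(470 + 250) = 1.30 V.
With the load, R_bot becomes R_bot‖R_L = 209.4 Ω, so V = 3.75 × 209.4/679.4 = 1.16 V.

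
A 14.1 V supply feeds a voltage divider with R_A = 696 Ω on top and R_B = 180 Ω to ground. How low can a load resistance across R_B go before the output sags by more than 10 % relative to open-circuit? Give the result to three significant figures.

Output resistance R_th = R_A‖R_B = (696 × 180)/876.0 = 143.0 Ω.
The fractional drop is R_th/(R_th + R_L); requiring this ≤ 0.100 gives R_L ≥ R_th(1/0.100 − 1) = 143.0 × 9.000 = 1.29 kΩ.

R_L(min) ≈ 1.29 kΩ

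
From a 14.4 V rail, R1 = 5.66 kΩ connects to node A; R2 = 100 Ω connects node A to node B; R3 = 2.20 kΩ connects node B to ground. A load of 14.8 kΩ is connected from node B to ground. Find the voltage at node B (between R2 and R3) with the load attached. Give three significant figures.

V ≈ 3.59 V

At node B, R3 is in parallel with the load: R3‖R_L = 1915 Ω.
Below node A the resistance is R2 + (R3‖R_L) = 2015 Ω, so V_A = 14.4 × 2015/7675 = 3.781 V.
Then V_B = V_A × (R3‖R_L)/(R2 + R3‖R_L) = 3.781 × 1915/2015 = 3.59 V.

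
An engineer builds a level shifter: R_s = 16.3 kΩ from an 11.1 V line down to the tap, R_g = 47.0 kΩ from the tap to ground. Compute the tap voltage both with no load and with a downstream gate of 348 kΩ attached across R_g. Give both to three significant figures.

Unloaded: 8.24 V; loaded: 7.96 V

Open-circuit: V = 11.1 × 47.0/(16.3 + 47.0) = 8.24 V.
With the load, R_g becomes R_g‖R_L = 41.41 kΩ, so V = 11.1 × 41.41/57.71 = 7.96 V.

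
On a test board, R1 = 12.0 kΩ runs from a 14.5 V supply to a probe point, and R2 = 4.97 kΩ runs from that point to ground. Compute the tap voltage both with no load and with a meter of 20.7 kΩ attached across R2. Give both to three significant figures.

Unloaded: 4.25 V; loaded: 3.63 V

Open-circuit: V = 14.5 × 4.97/(12.0 + 4.97) = 4.25 V.
With the load, R2 becomes R2‖R_L = 4.008 kΩ, so V = 14.5 × 4.008/16.01 = 3.63 V.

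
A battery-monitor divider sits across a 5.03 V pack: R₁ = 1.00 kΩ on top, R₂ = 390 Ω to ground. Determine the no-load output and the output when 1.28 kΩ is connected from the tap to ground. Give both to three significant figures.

Unloaded: 1.41 V; loaded: 1.16 V

Open-circuit: V = 5.03 × 390/(1000 + 390) = 1.41 V.
With the load, R₂ becomes R₂‖R_L = 298.9 Ω, so V = 5.03 × 298.9/1299 = 1.16 V.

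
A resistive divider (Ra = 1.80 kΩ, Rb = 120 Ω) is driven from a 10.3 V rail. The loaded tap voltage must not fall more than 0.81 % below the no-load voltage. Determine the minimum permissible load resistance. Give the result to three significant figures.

R_L(min) ≈ 13.8 kΩ

Output resistance R_th = Ra‖Rb = (1800 × 120)/1920 = 112.5 Ω.
The fractional drop is R_th/(R_th + R_L); requiring this ≤ 0.00810 gives R_L ≥ R_th(1/0.00810 − 1) = 112.5 × 122.5 = 13.8 kΩ.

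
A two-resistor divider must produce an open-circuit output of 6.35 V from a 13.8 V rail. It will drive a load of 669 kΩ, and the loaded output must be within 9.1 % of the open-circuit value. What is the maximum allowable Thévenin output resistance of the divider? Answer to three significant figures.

R_th ≤ 67.0 kΩ

Loading drop = R_th/(R_th + R_L) ≤ 0.0910, so R_th ≤ R_L · ε/(1−ε) = 669 kΩ × 0.0910/0.9090 = 67.0 kΩ.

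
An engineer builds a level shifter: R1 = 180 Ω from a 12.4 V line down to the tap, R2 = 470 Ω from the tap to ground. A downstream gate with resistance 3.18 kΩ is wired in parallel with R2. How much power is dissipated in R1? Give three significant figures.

Total resistance from the source is R1 + (R2‖R_L) = 589.5 Ω, so I = 12.4/589.5 Ω = 21.04 mA.
P = I²·R1 = (21.04 mA)² × 180 Ω = 79.6 mW.

P ≈ 79.6 mW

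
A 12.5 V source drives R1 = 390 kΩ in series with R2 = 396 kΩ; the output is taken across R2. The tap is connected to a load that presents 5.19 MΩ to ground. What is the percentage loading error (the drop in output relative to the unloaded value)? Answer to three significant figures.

3.65 %

The divider's output (Thévenin) resistance is R1‖R2 = 196.5 kΩ.
Fractional drop under load = R_th/(R_th + R_L) = 196.5 / (196.5 + 5190) = 0.03648.
So the output falls by 3.65 %.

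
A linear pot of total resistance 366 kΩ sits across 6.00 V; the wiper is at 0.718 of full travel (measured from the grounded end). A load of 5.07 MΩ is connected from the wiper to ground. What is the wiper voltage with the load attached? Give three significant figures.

V ≈ 4.25 V

The wiper splits the pot into (1−α)R = 103.2 kΩ above and αR = 262.8 kΩ below.
Lower section ‖ load = 249.8 kΩ.
V_wiper = 6.00 × 249.8/(103.2 + 249.8) = 4.25 V.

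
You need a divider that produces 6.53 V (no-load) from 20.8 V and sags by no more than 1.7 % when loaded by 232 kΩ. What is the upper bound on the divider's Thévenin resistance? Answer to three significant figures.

Loading drop = R_th/(R_th + R_L) ≤ 0.0170, so R_th ≤ R_L · ε/(1−ε) = 232 kΩ × 0.0170/0.9830 = 4.01 kΩ.
(Any R1, R2 with R2/(R1+R2) = 0.314 and R1‖R2 ≤ 4.01 kΩ will meet the spec.)

R_th ≤ 4.01 kΩ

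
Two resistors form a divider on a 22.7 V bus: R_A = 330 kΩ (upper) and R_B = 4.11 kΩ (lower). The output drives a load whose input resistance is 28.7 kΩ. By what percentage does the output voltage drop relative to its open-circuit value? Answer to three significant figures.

12.4 %

Unloaded V = 22.7 × 4.11/334.1 = 0.27924 V.
Loaded: R_B‖R_L = 3.595 kΩ, giving V = 22.7 × 3.595/333.6 = 0.24464 V.
Drop = (0.27924 − 0.24464) / 0.27924 = 12.4 %.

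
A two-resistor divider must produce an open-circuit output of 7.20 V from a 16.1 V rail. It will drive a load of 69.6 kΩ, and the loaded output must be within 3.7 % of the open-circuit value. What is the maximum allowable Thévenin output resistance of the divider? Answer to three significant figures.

R_th ≤ 2.67 kΩ

Loading drop = R_th/(R_th + R_L) ≤ 0.0370, so R_th ≤ R_L · ε/(1−ε) = 69.6 kΩ × 0.0370/0.9630 = 2.67 kΩ.
(Any R1, R2 with R2/(R1+R2) = 0.447 and R1‖R2 ≤ 2.67 kΩ will meet the spec.)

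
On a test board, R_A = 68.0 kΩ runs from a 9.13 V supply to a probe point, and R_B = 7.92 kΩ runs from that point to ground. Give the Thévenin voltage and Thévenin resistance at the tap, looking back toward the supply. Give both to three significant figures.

V_th = 0.952 V, R_th = 7.09 kΩ

V_th is the open-circuit tap voltage: 9.13 × 7.92/(68.0 + 7.92) = 0.952 V.
With the supply zeroed, R_A and R_B appear in parallel from the tap: R_th = R_A‖R_B = (68.0 × 7.92)/75.92 = 7.09 kΩ.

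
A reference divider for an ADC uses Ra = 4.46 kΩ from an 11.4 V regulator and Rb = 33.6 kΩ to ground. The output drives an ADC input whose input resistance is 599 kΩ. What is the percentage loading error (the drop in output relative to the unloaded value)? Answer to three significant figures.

0.653 %

The divider's output (Thévenin) resistance is Ra‖Rb = 3.937 kΩ.
Fractional drop under load = R_th/(R_th + R_L) = 3.937 / (3.937 + 599) = 0.006530.
So the output falls by 0.653 %.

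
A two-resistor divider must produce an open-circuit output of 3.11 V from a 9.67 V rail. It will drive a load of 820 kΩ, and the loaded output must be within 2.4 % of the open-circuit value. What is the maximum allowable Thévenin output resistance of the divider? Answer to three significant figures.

R_th ≤ 20.2 kΩ

Loading drop = R_th/(R_th + R_L) ≤ 0.0240, so R_th ≤ R_L · ε/(1−ε) = 820 kΩ × 0.0240/0.9760 = 20.2 kΩ.
(Any R1, R2 with R2/(R1+R2) = 0.322 and R1‖R2 ≤ 20.2 kΩ will meet the spec.)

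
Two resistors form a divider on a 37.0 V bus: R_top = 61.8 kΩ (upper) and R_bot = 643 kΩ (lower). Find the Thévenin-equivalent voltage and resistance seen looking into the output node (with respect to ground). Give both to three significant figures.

V_th is the open-circuit tap voltage: 37.0 × 643/(61.8 + 643) = 33.8 V.
With the supply zeroed, R_top and R_bot appear in parallel from the tap: R_th = R_top‖R_bot = (61.8 × 643)/704.8 = 56.4 kΩ.

V_th = 33.8 V, R_th = 56.4 kΩ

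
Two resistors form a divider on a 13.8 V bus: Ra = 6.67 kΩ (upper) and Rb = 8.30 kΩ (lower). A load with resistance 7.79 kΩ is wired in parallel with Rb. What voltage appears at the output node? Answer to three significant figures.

The load sits in parallel with Rb: Rb‖R_L = (8.30 × 7.79) / (8.30 + 7.79) = 4.018 kΩ.
V_out = 13.8 × 4.018 / (6.67 + 4.018) = 13.8 × 4.018/10.69 = 5.19 V.
(Unloaded it would have been 7.65 V.)

V_out ≈ 5.19 V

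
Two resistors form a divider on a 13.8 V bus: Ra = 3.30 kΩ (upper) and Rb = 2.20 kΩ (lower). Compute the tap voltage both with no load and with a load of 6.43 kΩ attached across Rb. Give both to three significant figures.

Open-circuit: V = 13.8 × 2.20/(3.30 + 2.20) = 5.52 V.
With the load, Rb becomes Rb‖R_L = 1.639 kΩ, so V = 13.8 × 1.639/4.939 = 4.58 V.

Unloaded: 5.52 V; loaded: 4.58 V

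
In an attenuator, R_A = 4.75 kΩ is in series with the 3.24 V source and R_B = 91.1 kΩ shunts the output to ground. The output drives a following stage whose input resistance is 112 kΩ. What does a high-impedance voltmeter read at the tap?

The load sits in parallel with R_B: R_B‖R_L = (91.1 × 112) / (91.1 + 112) = 50.24 kΩ.
V_out = 3.24 × 50.24 / (4.75 + 50.24) = 3.24 × 50.24/54.99 = 2.96 V.
(Unloaded it would have been 3.08 V.)

V_out ≈ 2.96 V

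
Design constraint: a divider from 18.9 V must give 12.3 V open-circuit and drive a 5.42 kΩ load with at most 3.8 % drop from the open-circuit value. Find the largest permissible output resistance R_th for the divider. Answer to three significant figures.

Loading drop = R_th/(R_th + R_L) ≤ 0.0380, so R_th ≤ R_L · ε/(1−ε) = 5.42 kΩ × 0.0380/0.9620 = 214 Ω.
(Any R1, R2 with R2/(R1+R2) = 0.651 and R1‖R2 ≤ 214 Ω will meet the spec.)

R_th ≤ 214 Ω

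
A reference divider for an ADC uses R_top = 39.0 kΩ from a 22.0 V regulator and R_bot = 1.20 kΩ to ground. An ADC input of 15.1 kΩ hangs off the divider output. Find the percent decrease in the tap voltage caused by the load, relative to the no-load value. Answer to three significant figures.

7.16 %

The divider's output (Thévenin) resistance is R_top‖R_bot = 1.164 kΩ.
Fractional drop under load = R_th/(R_th + R_L) = 1.164 / (1.164 + 15.1) = 0.07158.
So the output falls by 7.16 %.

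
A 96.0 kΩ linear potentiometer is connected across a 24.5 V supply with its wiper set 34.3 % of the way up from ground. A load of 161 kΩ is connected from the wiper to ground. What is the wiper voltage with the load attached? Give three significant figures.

The wiper splits the pot into (1−α)R = 63.07 kΩ above and αR = 32.93 kΩ below.
Lower section ‖ load = 27.34 kΩ.
V_wiper = 24.5 × 27.34/(63.07 + 27.34) = 7.41 V.

V ≈ 7.41 V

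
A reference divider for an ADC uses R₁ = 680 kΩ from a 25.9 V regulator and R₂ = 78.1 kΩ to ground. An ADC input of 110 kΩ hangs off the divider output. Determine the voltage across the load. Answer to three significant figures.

V_out ≈ 1.63 V

The load sits in parallel with R₂: R₂‖R_L = (78.1 × 110) / (78.1 + 110) = 45.67 kΩ.
V_out = 25.9 × 45.67 / (680 + 45.67) = 25.9 × 45.67/725.7 = 1.63 V.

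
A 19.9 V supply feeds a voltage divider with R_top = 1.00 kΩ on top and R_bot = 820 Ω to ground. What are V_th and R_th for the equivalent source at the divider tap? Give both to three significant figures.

V_th is the open-circuit tap voltage: 19.9 × 820/(1000 + 820) = 8.97 V.
With the supply zeroed, R_top and R_bot appear in parallel from the tap: R_th = R_top‖R_bot = (1000 × 820)/1820 = 451 Ω.

V_th = 8.97 V, R_th = 451 Ω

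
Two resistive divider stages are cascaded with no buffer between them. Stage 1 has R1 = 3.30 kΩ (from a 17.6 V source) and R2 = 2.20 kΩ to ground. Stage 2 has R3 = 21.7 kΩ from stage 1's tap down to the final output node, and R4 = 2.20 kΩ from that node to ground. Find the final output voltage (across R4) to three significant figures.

V_out ≈ 0.614 V

Stage 2 presents R3+R4 = 23.90 kΩ as a load on stage 1's tap.
Stage 1's lower leg becomes R2‖(R3+R4) = 2.015 kΩ, so V_mid = 17.6 × 2.015/5.315 = 6.672 V.
Stage 2 is itself unloaded: V_out = V_mid × R4/(R3+R4) = 6.672 × 2.20/23.90 = 0.614 V.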